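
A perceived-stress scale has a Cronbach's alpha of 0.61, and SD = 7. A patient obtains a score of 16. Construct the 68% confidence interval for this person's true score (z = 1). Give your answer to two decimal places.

SEM = 7.0000·√(1 − 0.6100) ≃ 4.3715
Half-width = 1·4.3715 ≃ 4.3715
CI = 16 ± 4.3715 → [11.6285, 20.3715]

[11.63, 20.37]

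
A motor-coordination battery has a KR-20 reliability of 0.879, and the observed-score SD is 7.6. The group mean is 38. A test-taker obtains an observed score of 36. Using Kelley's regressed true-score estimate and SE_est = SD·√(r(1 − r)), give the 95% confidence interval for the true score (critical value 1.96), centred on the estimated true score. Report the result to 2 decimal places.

[31.38, 41.10]

Estimated true score = 0.8790×36 + (1 − 0.8790)×38 ≈ 36.2420
SE_est = SD × √(r(1 − r)) = 7.6000 × √0.1064 ≈ 7.6000 × 0.3261 ≈ 2.4786
95% CI: 36.2420 ± 4.8580 ≈ (31.3840, 41.1000)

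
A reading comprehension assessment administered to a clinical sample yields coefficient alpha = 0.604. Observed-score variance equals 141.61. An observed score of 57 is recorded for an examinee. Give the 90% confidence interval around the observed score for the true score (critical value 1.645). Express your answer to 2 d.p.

SD = √141.61 = 11.900
SEM = 11.900·√(1 − 0.604) ≈ 7.488
Half-width = 1.645·7.488 ≈ 12.319
CI = 57 ± 12.319 → [44.681, 69.319]

[44.68, 69.32]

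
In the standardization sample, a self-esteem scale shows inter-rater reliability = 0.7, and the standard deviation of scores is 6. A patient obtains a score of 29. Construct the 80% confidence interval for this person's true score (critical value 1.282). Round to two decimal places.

SEM = 6.000 · √(1 − 0.700) = 6.000 · √0.300 ≈ 6.000 · 0.548 ≈ 3.286
1.282 · SEM ≈ 4.213
Interval: (24.787, 33.213)

[24.79, 33.21]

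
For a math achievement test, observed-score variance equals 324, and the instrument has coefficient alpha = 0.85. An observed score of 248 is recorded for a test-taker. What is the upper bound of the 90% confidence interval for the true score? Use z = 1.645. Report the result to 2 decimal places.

SD = √324 = 18.00000
SEM = 18.00000 · √(1 − 0.85000) = 18.00000 · √0.15000 ≃ 18.00000 · 0.38730 ≃ 6.97137
1.645 · SEM ≃ 11.46790
Upper bound: 248 + 11.46790 = 259.46790

259.47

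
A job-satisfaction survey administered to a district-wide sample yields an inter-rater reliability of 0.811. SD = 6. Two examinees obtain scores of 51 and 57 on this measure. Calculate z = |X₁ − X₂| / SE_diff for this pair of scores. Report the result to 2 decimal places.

SEM = 6.00000*√(1 − 0.81100) ≈ 2.60845
SE_diff = SEM * √2 ≈ 2.60845 * 1.41421 ≈ 3.68890
z = 6 / 3.68890 ≈ 1.62650

1.63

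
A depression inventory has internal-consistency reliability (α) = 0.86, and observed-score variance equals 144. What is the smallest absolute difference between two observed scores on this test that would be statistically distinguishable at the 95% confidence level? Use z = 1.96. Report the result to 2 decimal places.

12.45

σ = 144^(1/2) = 12.000
SEM = 12.000 * √(1 − 0.860) = 12.000 * √0.140 ≈ 12.000 * 0.374 ≈ 4.490
Standard error of the difference = 4.490·√2 ≈ 6.350
Smallest detectable difference = 1.96*6.350 ≈ 12.446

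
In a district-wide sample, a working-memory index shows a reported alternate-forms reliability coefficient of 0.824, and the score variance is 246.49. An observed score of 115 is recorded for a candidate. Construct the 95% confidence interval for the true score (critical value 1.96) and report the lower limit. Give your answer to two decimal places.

SD = √246.49 = 15.70000
SEM = 15.70000 * √(1 − 0.82400) = 15.70000 * √0.17600 ≈ 15.70000 * 0.41952 ≈ 6.58652
Half-width = 1.96*6.58652 ≈ 12.90958
Lower bound: 115 − 12.90958 = 102.09042

102.09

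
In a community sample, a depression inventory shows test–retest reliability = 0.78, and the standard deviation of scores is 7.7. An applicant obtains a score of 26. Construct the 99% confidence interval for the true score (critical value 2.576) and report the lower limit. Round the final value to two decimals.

16.70

SEM = 7.7000·√(1 − 0.7800) ≃ 3.6116
2.576 · SEM ≃ 9.3035
Lower limit = 26 − 9.3035 ≃ 16.6965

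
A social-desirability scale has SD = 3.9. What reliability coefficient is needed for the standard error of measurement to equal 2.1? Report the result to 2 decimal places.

r = 1 − (SEM / SD)² = 1 − (2.1000 / 3.9)² ≈ 1 − 0.2899 ≈ 0.7101

0.71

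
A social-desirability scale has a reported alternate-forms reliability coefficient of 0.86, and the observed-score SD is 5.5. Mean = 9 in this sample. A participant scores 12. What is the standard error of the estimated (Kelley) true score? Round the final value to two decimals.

SE_est = 5.500·√[r(1 − r)] ≈ 1.908

1.91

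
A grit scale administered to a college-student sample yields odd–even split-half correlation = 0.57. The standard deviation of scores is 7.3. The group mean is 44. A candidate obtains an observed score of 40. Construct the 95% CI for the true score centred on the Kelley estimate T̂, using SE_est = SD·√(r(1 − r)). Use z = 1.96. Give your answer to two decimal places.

Spearman-Brown: r = 2(0.57) / (1 + 0.57) = 1.14000 / 1.57000 ≈ 0.72611
T̂ = r·X + (1 − r)·M = 0.72611*40 + 0.27389*44 ≈ 29.04459 + 12.05096 ≈ 41.09554
SE_est = SD * √(r(1 − r)) = 7.30000 * √0.19887 ≈ 7.30000 * 0.44595 ≈ 3.25544
95% CI: 41.09554 ± 6.38066 ≈ (34.71488, 47.47621)

[34.71, 47.48]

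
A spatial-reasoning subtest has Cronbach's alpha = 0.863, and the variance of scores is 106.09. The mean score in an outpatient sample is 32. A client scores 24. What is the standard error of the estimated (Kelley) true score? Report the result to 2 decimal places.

3.54

σ = 106.09^(1/2) = 10.3000
SE_est = SD * √(r(1 − r)) = 10.3000 * √0.1182 ≈ 10.3000 * 0.3438 ≈ 3.5416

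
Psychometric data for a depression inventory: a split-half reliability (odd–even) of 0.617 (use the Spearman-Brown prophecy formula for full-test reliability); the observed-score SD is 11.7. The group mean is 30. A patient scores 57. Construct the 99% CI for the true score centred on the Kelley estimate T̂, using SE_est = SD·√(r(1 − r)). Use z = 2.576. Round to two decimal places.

r_full = 2·0.617 / (1 + 0.617) ≈ 0.7631
T̂ = 0.7631(57) + 0.2369(30) ≈ 50.6048
SE_est = SD × √(r(1 − r)) = 11.7000 × √0.1808 ≈ 11.7000 × 0.4252 ≈ 4.9743
99% CI: 50.6048 ± 12.8138 ≈ (37.7910, 63.4186)

[37.79, 63.42]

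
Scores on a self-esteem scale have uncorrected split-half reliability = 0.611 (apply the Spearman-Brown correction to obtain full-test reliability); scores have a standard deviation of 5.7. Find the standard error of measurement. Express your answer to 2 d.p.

Full-length reliability (Spearman-Brown) = 2(0.611)/(1+0.611) ≃ 0.7585
The standard error of measurement is 5.7000·√(1 − 0.7585) ≃ 5.7000·0.4914 ≃ 2.8009.

2.80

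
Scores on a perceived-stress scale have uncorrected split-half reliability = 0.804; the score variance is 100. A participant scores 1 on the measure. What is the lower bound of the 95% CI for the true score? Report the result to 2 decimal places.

-5.46

σ = 100^(1/2) = 10.00000
Full-length reliability (Spearman-Brown) = 2(0.804)/(1+0.804) ≃ 0.89135
SEM = 10.00000 · √(1 − 0.89135) = 10.00000 · √0.10865 ≃ 10.00000 · 0.32962 ≃ 3.29617
1.96 · SEM ≃ 6.46050
Lower bound: 1 − 6.46050 = -5.46050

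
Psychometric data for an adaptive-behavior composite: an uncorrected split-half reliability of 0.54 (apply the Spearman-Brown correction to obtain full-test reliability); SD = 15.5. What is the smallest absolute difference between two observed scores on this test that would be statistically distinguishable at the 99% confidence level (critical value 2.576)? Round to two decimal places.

Full-length reliability (Spearman-Brown) = 2(0.54)/(1+0.54) ≈ 0.701
SEM = 15.500·√(1 − 0.701) ≈ 8.471
SE_diff = SEM · √2 ≈ 8.471 · 1.414 ≈ 11.980
Smallest detectable difference = 2.576·11.980 ≈ 30.861

30.86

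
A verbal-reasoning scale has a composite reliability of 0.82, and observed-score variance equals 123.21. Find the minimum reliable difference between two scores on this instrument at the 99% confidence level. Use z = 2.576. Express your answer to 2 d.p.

17.16

σ = 123.21^(1/2) = 11.100
The standard error of measurement is 11.100·√(1 − 0.820) ≈ 11.100·0.424 ≈ 4.709.
SE_diff = √2 · SEM ≈ 6.660
Minimum reliable difference = 2.576 · SE_diff ≈ 2.576 · 6.660 ≈ 17.156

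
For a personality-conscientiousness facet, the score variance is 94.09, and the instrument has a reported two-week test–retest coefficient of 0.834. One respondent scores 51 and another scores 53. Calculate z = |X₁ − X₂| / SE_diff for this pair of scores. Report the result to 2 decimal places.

0.36

σ = 94.09^(1/2) = 9.700
SEM = 9.700·√(1 − 0.834) ≃ 3.952
SE_diff = SEM · √2 ≃ 3.952 · 1.414 ≃ 5.589
z = 2 / 5.589 ≃ 0.358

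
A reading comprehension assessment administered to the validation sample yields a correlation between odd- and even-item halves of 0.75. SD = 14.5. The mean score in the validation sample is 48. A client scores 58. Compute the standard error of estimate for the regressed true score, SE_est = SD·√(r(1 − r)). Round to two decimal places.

5.07

Full-length reliability (Spearman-Brown) = 2(0.75)/(1+0.75) ≈ 0.857
SE_est = SD · √(r(1 − r)) = 14.500 · √0.122 ≈ 14.500 · 0.350 ≈ 5.074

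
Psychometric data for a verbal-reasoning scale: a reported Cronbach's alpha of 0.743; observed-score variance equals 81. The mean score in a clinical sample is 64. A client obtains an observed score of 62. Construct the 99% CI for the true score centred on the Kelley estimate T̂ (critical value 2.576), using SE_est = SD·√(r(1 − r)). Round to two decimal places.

[52.38, 72.64]

σ = 81^(1/2) = 9.0000
T̂ = r·X + (1 − r)·M = 0.7430×62 + 0.2570×64 = 46.0660 + 16.4480 ≈ 62.5140
SE_est = SD × √(r(1 − r)) = 9.0000 × √0.1910 ≈ 9.0000 × 0.4370 ≈ 3.9328
CI = 62.5140 ± 2.576 × 3.9328 → [52.3831, 72.6449]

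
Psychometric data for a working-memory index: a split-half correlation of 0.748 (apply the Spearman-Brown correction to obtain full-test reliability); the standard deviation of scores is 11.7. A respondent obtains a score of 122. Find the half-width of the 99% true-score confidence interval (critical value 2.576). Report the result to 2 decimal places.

11.44

r_full = 2·0.748 / (1 + 0.748) ≈ 0.85584
SEM = 11.70000 × √(1 − 0.85584) = 11.70000 × √0.14416 ≈ 11.70000 × 0.37969 ≈ 4.44238
Half-width = 2.576×4.44238 ≈ 11.44356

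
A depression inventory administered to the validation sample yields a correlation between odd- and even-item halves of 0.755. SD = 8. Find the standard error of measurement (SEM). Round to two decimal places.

r_full = 2·0.755 / (1 + 0.755) ≈ 0.860
SEM = 8.000 × √(1 − 0.860) = 8.000 × √0.140 ≈ 8.000 × 0.374 ≈ 2.989

2.99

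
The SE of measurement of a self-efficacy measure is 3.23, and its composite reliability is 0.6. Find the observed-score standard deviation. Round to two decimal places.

5.11

σ = SEM·(1 − r)^(−1/2) ≃ 3.23·1.58114 ≃ 5.10708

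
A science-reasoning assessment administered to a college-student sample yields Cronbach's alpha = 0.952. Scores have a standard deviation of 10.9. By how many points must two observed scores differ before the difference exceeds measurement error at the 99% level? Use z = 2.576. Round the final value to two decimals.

The standard error of measurement is 10.9000*√(1 − 0.9520) ≈ 10.9000*0.2191 ≈ 2.3881.
Standard error of the difference = 2.3881·√2 ≈ 3.3772
Smallest detectable difference = 2.576*3.3772 ≈ 8.6998

8.70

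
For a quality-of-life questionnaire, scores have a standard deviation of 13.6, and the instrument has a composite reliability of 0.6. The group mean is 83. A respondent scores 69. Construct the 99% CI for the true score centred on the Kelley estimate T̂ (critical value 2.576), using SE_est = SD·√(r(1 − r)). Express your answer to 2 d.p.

[57.44, 91.76]

T̂ = 0.6000(69) + 0.4000(83) ≈ 74.6000
SE_est = SD * √(r(1 − r)) = 13.6000 * √0.2400 ≈ 13.6000 * 0.4899 ≈ 6.6626
99% CI: 74.6000 ± 17.1629 ≈ (57.4371, 91.7629)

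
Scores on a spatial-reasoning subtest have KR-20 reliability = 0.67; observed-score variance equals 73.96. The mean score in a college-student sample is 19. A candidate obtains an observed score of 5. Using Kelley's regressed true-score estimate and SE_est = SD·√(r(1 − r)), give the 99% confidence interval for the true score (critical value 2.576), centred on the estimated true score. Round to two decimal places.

σ = 73.96^(1/2) = 8.6000
T̂ = r·X + (1 − r)·M = 0.6700·5 + 0.3300·19 = 3.3500 + 6.2700 ≈ 9.6200
SE_est = SD · √(r(1 − r)) = 8.6000 · √0.2211 ≈ 8.6000 · 0.4702 ≈ 4.0438
CI = 9.6200 ± 2.576 · 4.0438 → [-0.7969, 20.0369]

[-0.80, 20.04]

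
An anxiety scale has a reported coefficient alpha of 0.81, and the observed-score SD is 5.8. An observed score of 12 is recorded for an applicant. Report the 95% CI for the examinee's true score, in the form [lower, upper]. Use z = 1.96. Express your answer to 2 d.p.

SEM = 5.8000 × √(1 − 0.8100) = 5.8000 × √0.1900 ≈ 5.8000 × 0.4359 ≈ 2.5282
Margin = 1.96 × 2.5282 ≈ 4.9552
95% CI: 12 ± 4.9552 = [7.0448, 16.9552]

[7.04, 16.96]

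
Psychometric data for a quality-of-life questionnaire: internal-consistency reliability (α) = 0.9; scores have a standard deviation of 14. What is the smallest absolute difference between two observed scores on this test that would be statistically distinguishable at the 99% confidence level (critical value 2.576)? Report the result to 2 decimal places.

SEM = 14.000*√(1 − 0.900) ≃ 4.427
SE_diff = SEM * √2 ≃ 4.427 * 1.414 ≃ 6.261
Smallest detectable difference = 2.576*6.261 ≃ 16.128

16.13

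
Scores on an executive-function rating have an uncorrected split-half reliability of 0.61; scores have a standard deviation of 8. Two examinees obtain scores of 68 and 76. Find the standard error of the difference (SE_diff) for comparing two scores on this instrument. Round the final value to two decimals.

5.57

Spearman-Brown: r = 2(0.61) / (1 + 0.61) = 1.2200 / 1.6100 ≃ 0.7578
SEM = 8.0000 · √(1 − 0.7578) = 8.0000 · √0.2422 ≃ 8.0000 · 0.4922 ≃ 3.9374
SE_diff = √2 · SEM ≃ 5.5683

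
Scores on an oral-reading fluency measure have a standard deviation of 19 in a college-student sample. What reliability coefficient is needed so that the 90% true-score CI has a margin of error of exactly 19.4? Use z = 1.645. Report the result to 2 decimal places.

0.61

SEM needed = half-width / z = 19.4/1.645 ≃ 11.7933
Required reliability = 1 − (SEM/SD)² = 1 − 0.3853 ≃ 0.6147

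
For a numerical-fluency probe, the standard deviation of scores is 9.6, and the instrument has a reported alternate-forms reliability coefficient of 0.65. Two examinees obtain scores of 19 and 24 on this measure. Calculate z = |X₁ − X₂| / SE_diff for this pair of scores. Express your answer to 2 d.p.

0.62

SEM = 9.600 · √(1 − 0.650) = 9.600 · √0.350 ≃ 9.600 · 0.592 ≃ 5.679
SE_diff = SEM · √2 ≃ 5.679 · 1.414 ≃ 8.032
z = |19 − 24| / 8.032 = 5 / 8.032 ≃ 0.623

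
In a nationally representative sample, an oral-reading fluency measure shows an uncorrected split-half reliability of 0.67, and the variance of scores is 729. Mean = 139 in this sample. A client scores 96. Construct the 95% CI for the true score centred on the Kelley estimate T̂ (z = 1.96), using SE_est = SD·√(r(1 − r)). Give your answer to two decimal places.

[83.42, 125.57]

SD = √729 = 27.00000
r_full = 2·0.67 / (1 + 0.67) ≃ 0.80240
Estimated true score = 0.80240×96 + (1 − 0.80240)×139 ≃ 104.49701
SE_est = 27.00000×√(0.80240×0.19760) ≃ 10.75119
CI = 104.49701 ± 1.96 × 10.75119 → [83.42467, 125.56934]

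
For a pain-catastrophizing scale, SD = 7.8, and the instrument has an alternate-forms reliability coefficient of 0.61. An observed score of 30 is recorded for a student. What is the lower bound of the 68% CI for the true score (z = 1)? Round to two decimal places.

25.13

SEM = 7.800 · √(1 − 0.610) = 7.800 · √0.390 ≈ 7.800 · 0.624 ≈ 4.871
Half-width = 1·4.871 ≈ 4.871
Lower limit = 30 − 4.871 ≈ 25.129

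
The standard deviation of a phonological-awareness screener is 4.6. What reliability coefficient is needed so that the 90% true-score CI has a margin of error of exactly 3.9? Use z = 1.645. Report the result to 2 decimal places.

SEM needed = half-width / z = 3.9/1.645 ≈ 2.371
Required reliability = 1 − (SEM/SD)² = 1 − 0.266 ≈ 0.734

0.73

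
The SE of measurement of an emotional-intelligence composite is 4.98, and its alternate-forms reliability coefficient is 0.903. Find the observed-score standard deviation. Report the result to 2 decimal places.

SD = 4.98 / √(1 − 0.903) ≈ 15.9898

15.99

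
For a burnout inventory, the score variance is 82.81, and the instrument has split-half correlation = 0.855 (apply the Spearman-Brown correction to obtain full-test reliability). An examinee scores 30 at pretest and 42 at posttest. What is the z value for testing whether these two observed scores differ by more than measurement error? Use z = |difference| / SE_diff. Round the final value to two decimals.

SD = √82.81 = 9.100
r_full = 2·0.855 / (1 + 0.855) ≈ 0.922
SEM = 9.100*√(1 − 0.922) ≈ 2.544
Standard error of the difference = 2.544·√2 ≈ 3.598
z = 12 / 3.598 ≈ 3.335

3.34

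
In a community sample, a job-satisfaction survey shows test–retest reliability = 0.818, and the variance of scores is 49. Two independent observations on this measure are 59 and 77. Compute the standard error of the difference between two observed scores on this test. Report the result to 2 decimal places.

4.22

σ = 49^(1/2) = 7.000
SEM = 7.000*√(1 − 0.818) ≈ 2.986
SE_diff = SEM * √2 ≈ 2.986 * 1.414 ≈ 4.223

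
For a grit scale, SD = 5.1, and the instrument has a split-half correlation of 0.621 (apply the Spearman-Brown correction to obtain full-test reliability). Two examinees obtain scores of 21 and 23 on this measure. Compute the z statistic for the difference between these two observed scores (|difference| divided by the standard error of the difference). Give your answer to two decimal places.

Spearman-Brown: r = 2(0.621) / (1 + 0.621) = 1.2420 / 1.6210 ≈ 0.7662
SEM = 5.1000 × √(1 − 0.7662) = 5.1000 × √0.2338 ≈ 5.1000 × 0.4835 ≈ 2.4660
Standard error of the difference = 2.4660·√2 ≈ 3.4875
z = |21 − 23| / 3.4875 = 2 / 3.4875 ≈ 0.5735

0.57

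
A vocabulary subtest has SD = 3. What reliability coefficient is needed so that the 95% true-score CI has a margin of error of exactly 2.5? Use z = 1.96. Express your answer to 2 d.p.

0.82

Required SEM = 2.5 / 1.96 ≈ 1.276
r = 1 − (1.276/3)² ≈ 1 − 0.181 ≈ 0.819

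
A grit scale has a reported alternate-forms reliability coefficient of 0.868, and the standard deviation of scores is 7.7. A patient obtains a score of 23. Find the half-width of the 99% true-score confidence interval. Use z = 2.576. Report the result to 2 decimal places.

SEM = 7.7000 · √(1 − 0.8680) = 7.7000 · √0.1320 ≈ 7.7000 · 0.3633 ≈ 2.7975
Half-width = 2.576·2.7975 ≈ 7.2065

7.21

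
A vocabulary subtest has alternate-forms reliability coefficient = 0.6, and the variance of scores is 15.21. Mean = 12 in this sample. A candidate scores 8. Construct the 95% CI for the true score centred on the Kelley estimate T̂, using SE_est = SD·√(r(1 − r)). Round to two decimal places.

[5.86, 13.34]

σ = 15.21^(1/2) = 3.9000
T̂ = r·X + (1 − r)·M = 0.6000·8 + 0.4000·12 = 4.8000 + 4.8000 ≈ 9.6000
SE_est = 3.9000·√[r(1 − r)] ≈ 1.9106
95% CI: 9.6000 ± 3.7448 ≈ (5.8552, 13.3448)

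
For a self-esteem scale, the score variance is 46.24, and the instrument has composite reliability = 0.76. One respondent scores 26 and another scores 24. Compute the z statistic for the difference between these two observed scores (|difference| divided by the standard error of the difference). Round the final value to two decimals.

0.42

SD = √46.24 ≈ 6.8000
The standard error of measurement is 6.8000·√(1 − 0.7600) ≈ 6.8000·0.4899 ≈ 3.3313.
Standard error of the difference = 3.3313·√2 ≈ 4.7112
z = |26 − 24| / 4.7112 = 2 / 4.7112 ≈ 0.4245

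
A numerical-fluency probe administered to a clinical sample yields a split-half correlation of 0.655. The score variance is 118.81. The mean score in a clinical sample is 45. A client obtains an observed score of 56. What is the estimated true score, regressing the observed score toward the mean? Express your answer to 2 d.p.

Spearman-Brown: r = 2(0.655) / (1 + 0.655) = 1.3100 / 1.6550 ≃ 0.7915
T̂ = r·X + (1 − r)·M = 0.7915×56 + 0.2085×45 ≃ 44.3263 + 9.3807 ≃ 53.7069

53.71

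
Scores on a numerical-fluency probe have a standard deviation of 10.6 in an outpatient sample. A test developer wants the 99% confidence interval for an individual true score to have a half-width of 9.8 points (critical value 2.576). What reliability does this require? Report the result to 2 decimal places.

0.87

Required SEM = 9.8 / 2.576 ≈ 3.804
r = 1 − (SEM / SD)² = 1 − (3.804 / 10.6)² ≈ 1 − 0.129 ≈ 0.871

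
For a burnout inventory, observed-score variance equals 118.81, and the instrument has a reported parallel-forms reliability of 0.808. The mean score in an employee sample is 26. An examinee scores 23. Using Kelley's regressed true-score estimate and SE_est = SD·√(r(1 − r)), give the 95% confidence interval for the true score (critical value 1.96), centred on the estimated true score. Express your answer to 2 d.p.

[15.16, 31.99]

SD = √118.81 ≈ 10.900
T̂ = r·X + (1 − r)·M = 0.808·23 + 0.192·26 = 18.584 + 4.992 ≈ 23.576
SE_est = SD · √(r(1 − r)) = 10.900 · √0.155 ≈ 10.900 · 0.394 ≈ 4.293
95% CI: 23.576 ± 8.415 ≈ (15.161, 31.991)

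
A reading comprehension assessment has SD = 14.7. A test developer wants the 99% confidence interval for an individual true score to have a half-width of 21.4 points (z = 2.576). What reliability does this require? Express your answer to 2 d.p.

SEM needed = half-width / z = 21.4/2.576 ≈ 8.3075
r = 1 − (8.3075/14.7)² ≈ 1 − 0.3194 ≈ 0.6806

0.68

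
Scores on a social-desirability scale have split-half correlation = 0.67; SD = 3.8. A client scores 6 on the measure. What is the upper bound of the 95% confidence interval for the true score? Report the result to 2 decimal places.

r_full = 2·0.67 / (1 + 0.67) ≃ 0.8024
The standard error of measurement is 3.8000×√(1 − 0.8024) ≃ 3.8000×0.4445 ≃ 1.6892.
Half-width = 1.96×1.6892 ≃ 3.3108
Upper limit = 6 + 3.3108 ≃ 9.3108

9.31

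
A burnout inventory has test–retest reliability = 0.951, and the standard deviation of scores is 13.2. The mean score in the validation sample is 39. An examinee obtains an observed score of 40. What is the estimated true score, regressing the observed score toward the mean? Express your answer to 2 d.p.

39.95

T̂ = r·X + (1 − r)·M = 0.95100*40 + 0.04900*39 = 38.04000 + 1.91100 ≈ 39.95100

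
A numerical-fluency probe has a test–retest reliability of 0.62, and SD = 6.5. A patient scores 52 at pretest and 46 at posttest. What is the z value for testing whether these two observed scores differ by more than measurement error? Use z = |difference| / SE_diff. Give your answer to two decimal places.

SEM = 6.5000·√(1 − 0.6200) ≈ 4.0069
SE_diff = √2 · SEM ≈ 5.6666
z = |52 − 46| / 5.6666 = 6 / 5.6666 ≈ 1.0588

1.06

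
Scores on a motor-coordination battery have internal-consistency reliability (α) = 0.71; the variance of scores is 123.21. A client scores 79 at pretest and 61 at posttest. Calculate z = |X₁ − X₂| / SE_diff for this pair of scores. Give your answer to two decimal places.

SD = √123.21 = 11.10000
The standard error of measurement is 11.10000*√(1 − 0.71000) ≈ 11.10000*0.53852 ≈ 5.97753.
SE_diff = SEM * √2 ≈ 5.97753 * 1.41421 ≈ 8.45351
z = 18 / 8.45351 ≈ 2.12929

2.13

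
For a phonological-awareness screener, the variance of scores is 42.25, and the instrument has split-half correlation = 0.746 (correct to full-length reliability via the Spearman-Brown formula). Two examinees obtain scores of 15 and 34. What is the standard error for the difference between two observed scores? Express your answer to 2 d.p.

3.51

σ = 42.25^(1/2) = 6.50000
r_full = 2·0.746 / (1 + 0.746) ≈ 0.85452
The standard error of measurement is 6.50000×√(1 − 0.85452) ≈ 6.50000×0.38141 ≈ 2.47918.
Standard error of the difference = 2.47918·√2 ≈ 3.50609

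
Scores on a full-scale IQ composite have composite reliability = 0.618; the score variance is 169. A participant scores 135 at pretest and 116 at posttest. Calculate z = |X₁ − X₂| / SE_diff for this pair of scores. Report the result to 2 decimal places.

SD = √169 ≈ 13.000
SEM = 13.000 * √(1 − 0.618) = 13.000 * √0.382 ≈ 13.000 * 0.618 ≈ 8.035
Standard error of the difference = 8.035·√2 ≈ 11.363
z = |135 − 116| / 11.363 = 19 / 11.363 ≈ 1.672

1.67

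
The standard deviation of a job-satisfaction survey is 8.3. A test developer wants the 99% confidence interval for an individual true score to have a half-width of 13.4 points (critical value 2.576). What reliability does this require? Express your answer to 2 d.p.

0.61

SEM needed = half-width / z = 13.4/2.576 ≈ 5.2019
Required reliability = 1 − (SEM/SD)² = 1 − 0.3928 ≈ 0.6072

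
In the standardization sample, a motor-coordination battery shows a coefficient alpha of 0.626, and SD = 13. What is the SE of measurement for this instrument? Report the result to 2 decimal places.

The standard error of measurement is 13.0000*√(1 − 0.6260) ≈ 13.0000*0.6116 ≈ 7.9502.

7.95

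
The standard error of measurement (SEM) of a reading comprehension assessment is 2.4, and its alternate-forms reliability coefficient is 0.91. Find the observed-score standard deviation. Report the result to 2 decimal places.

SD = 2.4 / √(1 − 0.91) ≈ 8.0000

8.00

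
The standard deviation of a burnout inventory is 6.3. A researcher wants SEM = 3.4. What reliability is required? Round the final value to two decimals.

r = 1 − (SEM / SD)² = 1 − (3.4000 / 6.3)² ≈ 1 − 0.2913 ≈ 0.7087

0.71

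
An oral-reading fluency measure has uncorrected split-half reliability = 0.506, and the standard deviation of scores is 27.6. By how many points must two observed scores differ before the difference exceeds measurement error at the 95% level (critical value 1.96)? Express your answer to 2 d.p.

43.82

Full-length reliability (Spearman-Brown) = 2(0.506)/(1+0.506) ≈ 0.67198
SEM = 27.60000*√(1 − 0.67198) ≈ 15.80739
SE_diff = SEM * √2 ≈ 15.80739 * 1.41421 ≈ 22.35502
Minimum reliable difference = 1.96 * SE_diff ≈ 1.96 * 22.35502 ≈ 43.81584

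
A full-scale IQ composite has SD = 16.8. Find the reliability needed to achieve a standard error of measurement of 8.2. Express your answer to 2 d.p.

0.76

r = 1 − (8.2000/16.8)² ≈ 1 − 0.2382 ≈ 0.7618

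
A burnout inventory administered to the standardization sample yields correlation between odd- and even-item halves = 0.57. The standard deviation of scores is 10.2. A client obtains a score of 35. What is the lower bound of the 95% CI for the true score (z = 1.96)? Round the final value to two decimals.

r_full = 2·0.57 / (1 + 0.57) ≈ 0.726
SEM = 10.200·√(1 − 0.726) ≈ 5.338
1.96 · SEM ≈ 10.463
Lower bound: 35 − 10.463 = 24.537

24.54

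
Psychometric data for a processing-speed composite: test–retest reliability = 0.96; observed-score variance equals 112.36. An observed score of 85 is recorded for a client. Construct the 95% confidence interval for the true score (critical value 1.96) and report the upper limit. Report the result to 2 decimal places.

σ = 112.36^(1/2) = 10.6000
SEM = 10.6000 * √(1 − 0.9600) = 10.6000 * √0.0400 ≈ 10.6000 * 0.2000 ≈ 2.1200
Margin = 1.96 * 2.1200 ≈ 4.1552
Upper bound: 85 + 4.1552 = 89.1552

89.16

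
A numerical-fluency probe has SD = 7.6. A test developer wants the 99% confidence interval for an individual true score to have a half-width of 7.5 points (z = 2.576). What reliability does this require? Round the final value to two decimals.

0.85

SEM needed = half-width / z = 7.5/2.576 ≈ 2.911
Required reliability = 1 − (SEM/SD)² = 1 − 0.147 ≈ 0.853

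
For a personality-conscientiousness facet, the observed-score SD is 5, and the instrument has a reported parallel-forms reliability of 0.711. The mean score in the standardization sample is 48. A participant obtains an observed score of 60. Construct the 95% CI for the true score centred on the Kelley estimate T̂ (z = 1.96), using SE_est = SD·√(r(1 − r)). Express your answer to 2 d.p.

[52.09, 60.97]

Estimated true score = 0.7110·60 + (1 − 0.7110)·48 ≃ 56.5320
SE_est = 5.0000·√[r(1 − r)] ≃ 2.2665
CI = 56.5320 ± 1.96 · 2.2665 → [52.0897, 60.9743]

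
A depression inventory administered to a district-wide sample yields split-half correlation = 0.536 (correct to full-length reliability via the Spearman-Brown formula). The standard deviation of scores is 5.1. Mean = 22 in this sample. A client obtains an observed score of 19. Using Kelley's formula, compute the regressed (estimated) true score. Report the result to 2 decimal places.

Full-length reliability (Spearman-Brown) = 2(0.536)/(1+0.536) ≈ 0.698
Estimated true score = 0.698*19 + (1 − 0.698)*22 ≈ 19.906

19.91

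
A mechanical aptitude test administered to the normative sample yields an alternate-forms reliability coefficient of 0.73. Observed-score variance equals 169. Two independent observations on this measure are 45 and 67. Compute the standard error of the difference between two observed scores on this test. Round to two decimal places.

SD = √169 ≃ 13.000
SEM = 13.000*√(1 − 0.730) ≃ 6.755
SE_diff = SEM * √2 ≃ 6.755 * 1.414 ≃ 9.553

9.55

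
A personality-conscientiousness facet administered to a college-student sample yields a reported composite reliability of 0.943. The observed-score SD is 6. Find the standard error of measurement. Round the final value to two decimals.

The standard error of measurement is 6.000×√(1 − 0.943) ≈ 6.000×0.239 ≈ 1.432.

1.43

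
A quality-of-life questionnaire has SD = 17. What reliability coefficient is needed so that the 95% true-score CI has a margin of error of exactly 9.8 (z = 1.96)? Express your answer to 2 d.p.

Required SEM = 9.8 / 1.96 ≈ 5.0000
Required reliability = 1 − (SEM/SD)² = 1 − 0.0865 ≈ 0.9135

0.91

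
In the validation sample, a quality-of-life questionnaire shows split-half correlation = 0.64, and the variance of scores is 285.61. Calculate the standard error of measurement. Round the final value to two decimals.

7.92

SD = √285.61 ≈ 16.900
Full-length reliability (Spearman-Brown) = 2(0.64)/(1+0.64) ≈ 0.780
SEM = 16.900 · √(1 − 0.780) = 16.900 · √0.220 ≈ 16.900 · 0.469 ≈ 7.918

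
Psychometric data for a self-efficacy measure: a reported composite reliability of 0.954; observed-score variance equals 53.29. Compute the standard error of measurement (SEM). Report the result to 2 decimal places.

SD = √53.29 ≈ 7.30000
SEM = 7.30000×√(1 − 0.95400) ≈ 1.56568

1.57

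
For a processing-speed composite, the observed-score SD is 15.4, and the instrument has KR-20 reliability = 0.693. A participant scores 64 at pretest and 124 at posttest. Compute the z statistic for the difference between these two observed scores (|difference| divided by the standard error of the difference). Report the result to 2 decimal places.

4.97

SEM = 15.40000 · √(1 − 0.69300) = 15.40000 · √0.30700 ≈ 15.40000 · 0.55408 ≈ 8.53277
SE_diff = SEM · √2 ≈ 8.53277 · 1.41421 ≈ 12.06716
z = 60 / 12.06716 ≈ 4.97217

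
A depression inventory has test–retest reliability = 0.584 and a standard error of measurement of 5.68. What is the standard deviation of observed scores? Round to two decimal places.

σ = SEM·(1 − r)^(−1/2) ≈ 5.68·1.5504 ≈ 8.8065

8.81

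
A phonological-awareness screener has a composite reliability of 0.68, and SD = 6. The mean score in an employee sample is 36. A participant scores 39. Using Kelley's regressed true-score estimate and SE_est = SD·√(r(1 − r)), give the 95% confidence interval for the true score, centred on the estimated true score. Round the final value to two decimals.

T̂ = 0.6800(39) + 0.3200(36) ≃ 38.0400
SE_est = 6.0000·√(0.6800·0.3200) ≃ 2.7989
95% CI: 38.0400 ± 5.4858 ≃ (32.5542, 43.5258)

[32.55, 43.53]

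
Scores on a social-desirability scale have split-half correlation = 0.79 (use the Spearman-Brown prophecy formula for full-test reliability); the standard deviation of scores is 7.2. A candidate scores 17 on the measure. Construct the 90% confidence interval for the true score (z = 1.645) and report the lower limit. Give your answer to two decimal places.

Full-length reliability (Spearman-Brown) = 2(0.79)/(1+0.79) ≃ 0.8827
SEM = 7.2000×√(1 − 0.8827) ≃ 2.4661
Margin = 1.645 × 2.4661 ≃ 4.0568
Lower limit = 17 − 4.0568 ≃ 12.9432

12.94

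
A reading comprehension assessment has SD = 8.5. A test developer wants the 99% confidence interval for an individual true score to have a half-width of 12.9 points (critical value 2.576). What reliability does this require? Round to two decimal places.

0.65

Required SEM = 12.9 / 2.576 ≈ 5.008
Required reliability = 1 − (SEM/SD)² = 1 − 0.347 ≈ 0.653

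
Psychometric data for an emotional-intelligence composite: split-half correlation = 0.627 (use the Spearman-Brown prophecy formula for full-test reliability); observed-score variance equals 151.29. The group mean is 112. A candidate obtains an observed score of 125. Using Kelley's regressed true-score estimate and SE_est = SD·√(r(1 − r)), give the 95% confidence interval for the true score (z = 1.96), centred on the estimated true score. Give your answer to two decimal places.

[111.89, 132.15]

σ = 151.29^(1/2) = 12.3000
r_full = 2·0.627 / (1 + 0.627) ≈ 0.7707
T̂ = r·X + (1 − r)·M = 0.7707*125 + 0.2293*112 ≈ 96.3430 + 25.6767 ≈ 122.0197
SE_est = SD * √(r(1 − r)) = 12.3000 * √0.1767 ≈ 12.3000 * 0.4204 ≈ 5.1704
CI = 122.0197 ± 1.96 * 5.1704 → [111.8858, 132.1536]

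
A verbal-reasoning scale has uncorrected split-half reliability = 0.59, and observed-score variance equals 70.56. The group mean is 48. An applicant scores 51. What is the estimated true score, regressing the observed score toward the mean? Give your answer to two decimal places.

r_full = 2·0.59 / (1 + 0.59) ≃ 0.742
T̂ = r·X + (1 − r)·M = 0.742×51 + 0.258×48 ≃ 37.849 + 12.377 ≃ 50.226

50.23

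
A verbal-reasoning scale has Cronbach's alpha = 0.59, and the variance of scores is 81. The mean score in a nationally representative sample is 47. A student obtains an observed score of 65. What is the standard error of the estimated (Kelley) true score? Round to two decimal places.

4.43

σ = 81^(1/2) = 9.00000
SE_est = 9.00000·√[r(1 − r)] ≈ 4.42650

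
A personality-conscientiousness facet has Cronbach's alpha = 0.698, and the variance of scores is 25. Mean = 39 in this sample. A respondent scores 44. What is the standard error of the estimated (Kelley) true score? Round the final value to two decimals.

2.30

SD = √25 = 5.0000
SE_est = SD * √(r(1 − r)) = 5.0000 * √0.2108 ≈ 5.0000 * 0.4591 ≈ 2.2956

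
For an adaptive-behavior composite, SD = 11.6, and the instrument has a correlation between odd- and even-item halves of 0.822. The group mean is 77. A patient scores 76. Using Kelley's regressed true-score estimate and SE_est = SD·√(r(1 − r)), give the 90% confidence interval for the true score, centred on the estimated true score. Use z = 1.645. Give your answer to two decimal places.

[70.43, 81.76]

r_full = 2·0.822 / (1 + 0.822) ≈ 0.9023
Estimated true score = 0.9023×76 + (1 − 0.9023)×77 ≈ 76.0977
SE_est = 11.6000×√(0.9023×0.0977) ≈ 3.4441
CI = 76.0977 ± 1.645 × 3.4441 → [70.4322, 81.7632]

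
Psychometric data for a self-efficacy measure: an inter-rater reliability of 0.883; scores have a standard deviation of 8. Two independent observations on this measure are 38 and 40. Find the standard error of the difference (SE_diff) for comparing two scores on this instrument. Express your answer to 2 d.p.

3.87

SEM = 8.000 · √(1 − 0.883) = 8.000 · √0.117 ≈ 8.000 · 0.342 ≈ 2.736
Standard error of the difference = 2.736·√2 ≈ 3.870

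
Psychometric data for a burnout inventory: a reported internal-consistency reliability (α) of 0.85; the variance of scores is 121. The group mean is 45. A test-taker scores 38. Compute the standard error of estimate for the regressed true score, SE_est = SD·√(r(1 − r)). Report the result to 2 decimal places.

3.93

SD = √121 = 11.000
SE_est = SD * √(r(1 − r)) = 11.000 * √0.128 ≈ 11.000 * 0.357 ≈ 3.928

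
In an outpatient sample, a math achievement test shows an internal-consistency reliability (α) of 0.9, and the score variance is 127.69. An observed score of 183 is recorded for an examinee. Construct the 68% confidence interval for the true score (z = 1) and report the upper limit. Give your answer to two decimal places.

σ = 127.69^(1/2) = 11.300
SEM = 11.300·√(1 − 0.900) ≈ 3.573
Margin = 1 · 3.573 ≈ 3.573
Upper limit = 183 + 3.573 ≈ 186.573

186.57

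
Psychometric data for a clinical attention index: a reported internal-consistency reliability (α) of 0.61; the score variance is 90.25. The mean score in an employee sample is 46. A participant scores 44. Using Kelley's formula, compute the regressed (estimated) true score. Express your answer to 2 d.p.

T̂ = r·X + (1 − r)·M = 0.6100·44 + 0.3900·46 = 26.8400 + 17.9400 ≃ 44.7800

44.78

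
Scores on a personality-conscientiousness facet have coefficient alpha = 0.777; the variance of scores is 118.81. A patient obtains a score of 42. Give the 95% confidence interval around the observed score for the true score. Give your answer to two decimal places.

[31.91, 52.09]

SD = √118.81 ≈ 10.900
SEM = 10.900×√(1 − 0.777) ≈ 5.147
Half-width = 1.96×5.147 ≈ 10.089
95% CI: 42 ± 10.089 = [31.911, 52.089]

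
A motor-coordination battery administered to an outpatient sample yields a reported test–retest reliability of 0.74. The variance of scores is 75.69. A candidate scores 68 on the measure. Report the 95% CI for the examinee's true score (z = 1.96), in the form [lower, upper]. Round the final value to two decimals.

σ = 75.69^(1/2) = 8.70000
SEM = 8.70000*√(1 − 0.74000) ≈ 4.43615
Margin = 1.96 * 4.43615 ≈ 8.69485
95% CI: 68 ± 8.69485 = [59.30515, 76.69485]

[59.31, 76.69]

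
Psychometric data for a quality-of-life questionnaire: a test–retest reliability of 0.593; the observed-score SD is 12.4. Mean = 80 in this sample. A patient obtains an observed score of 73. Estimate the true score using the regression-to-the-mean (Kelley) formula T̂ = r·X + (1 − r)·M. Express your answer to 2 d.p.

75.85

T̂ = 0.5930(73) + 0.4070(80) ≈ 75.8490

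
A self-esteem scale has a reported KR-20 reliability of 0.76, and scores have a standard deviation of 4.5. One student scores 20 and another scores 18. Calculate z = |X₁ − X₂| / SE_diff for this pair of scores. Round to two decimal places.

0.64

SEM = 4.500 * √(1 − 0.760) = 4.500 * √0.240 ≈ 4.500 * 0.490 ≈ 2.205
SE_diff = √2 * SEM ≈ 3.118
z = 2 / 3.118 ≈ 0.642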